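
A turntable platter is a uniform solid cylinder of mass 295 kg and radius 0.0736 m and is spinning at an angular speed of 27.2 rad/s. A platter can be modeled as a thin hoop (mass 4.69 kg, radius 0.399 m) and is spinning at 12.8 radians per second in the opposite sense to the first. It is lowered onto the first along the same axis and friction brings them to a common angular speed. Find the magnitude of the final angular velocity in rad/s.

The coupling torques are internal; angular momentum about the shared axis is conserved.
Moments of inertia: I_A = ½(295)(0.0736)² = 0.7990 kg·m²; I_B = (4.69)(0.399)² = 0.7467 kg·m².
Taking A's sense as positive: L = (0.7990)(27.2) − (0.7467)(12.8) = 12.18 kg·m²·rad/s.
Combined I = 0.7990 + 0.7467 = 1.546 kg·m².
ω_f = L / I = 12.18 / 1.546 = 7.877 rad/s.

|ω_f| ≈ 7.88 rad/s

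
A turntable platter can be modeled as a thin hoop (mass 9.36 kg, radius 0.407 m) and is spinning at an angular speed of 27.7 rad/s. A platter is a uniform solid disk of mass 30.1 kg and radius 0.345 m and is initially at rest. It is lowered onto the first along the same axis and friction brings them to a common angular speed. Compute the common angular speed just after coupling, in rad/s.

|ω_f| ≈ 12.9 rad/s

The coupling torques are internal; angular momentum about the shared axis is conserved.
Moments of inertia: I_A = (9.36)(0.407)² = 1.550 kg·m²; I_B = ½(30.1)(0.345)² = 1.791 kg·m².
Taking A's sense as positive: L = (1.550)(27.7) = 42.95 kg·m²·rad/s.
Combined I = 1.550 + 1.791 = 3.342 kg·m².
ω_f = L / I = 42.95 / 3.342 = 12.85 rad/s.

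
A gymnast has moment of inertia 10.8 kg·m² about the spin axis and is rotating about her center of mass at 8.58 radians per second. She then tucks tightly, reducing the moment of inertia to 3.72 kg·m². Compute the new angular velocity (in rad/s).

ω₂ ≈ 24.9 rad/s

No external torque acts about the spin axis, so angular momentum is conserved.
ω₂ = I₁ω₁ / I₂ = (10.80)(8.58 rad/s) / (3.720) = 24.91 rad/s.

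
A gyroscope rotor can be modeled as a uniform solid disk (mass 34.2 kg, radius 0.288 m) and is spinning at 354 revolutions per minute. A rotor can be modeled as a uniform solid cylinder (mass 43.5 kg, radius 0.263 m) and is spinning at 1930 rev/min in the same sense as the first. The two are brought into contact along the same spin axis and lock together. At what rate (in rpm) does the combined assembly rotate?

No external torque acts about the common axis, so total angular momentum is conserved.
Moments of inertia: I_A = ½(34.2)(0.288)² = 1.418 kg·m²; I_B = ½(43.5)(0.263)² = 1.504 kg·m².
Taking A's sense as positive: L = (1.418)(354) + (1.504)(1930) = 3406 kg·m²·rpm.
Combined I = 1.418 + 1.504 = 2.923 kg·m².
ω_f = L / I = 3406 / 2.923 = 1165 rpm.

|ω_f| ≈ 1170 rpm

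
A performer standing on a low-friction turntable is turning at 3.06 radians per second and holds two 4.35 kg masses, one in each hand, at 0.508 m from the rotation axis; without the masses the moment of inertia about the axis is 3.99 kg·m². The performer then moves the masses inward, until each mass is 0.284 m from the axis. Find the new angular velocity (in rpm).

ω₂ ≈ 38.8 rpm

With no external torque about the axis, L is conserved: I₁ω₁ = I₂ω₂.
I₁ = 3.99 + 2(4.35)(0.508)² = 6.235 kg·m²; I₂ = 3.99 + 2(4.35)(0.284)² = 4.692 kg·m².
ω₂ = I₁ω₁ / I₂ = (6.235)(3.06 rad/s) / (4.692) = 4.067 rad/s = 38.83 rpm.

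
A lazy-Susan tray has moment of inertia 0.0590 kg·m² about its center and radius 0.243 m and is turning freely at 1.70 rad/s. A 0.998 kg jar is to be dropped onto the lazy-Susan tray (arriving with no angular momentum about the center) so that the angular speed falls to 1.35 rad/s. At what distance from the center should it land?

No external torque acts about the center; L_before = L_after.
I_p ω_i = (I_p + m r²) ω_f ⇒ m r² = I_p(ω_i/ω_f − 1) = 0.05900(1.70/1.35 − 1) = 0.01530 kg·m².
r = √(0.01530/0.998) = 0.1238 m.

r ≈ 0.124 m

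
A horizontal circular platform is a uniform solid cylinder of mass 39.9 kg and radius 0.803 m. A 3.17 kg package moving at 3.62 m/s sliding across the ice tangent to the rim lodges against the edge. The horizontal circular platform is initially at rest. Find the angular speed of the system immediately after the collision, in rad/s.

|ω_f| ≈ 0.618 rad/s

About the central axle the impulsive forces during the collision are internal, so angular momentum about that axis is conserved.
I_p = ½(39.9)(0.803)² = 12.86 kg·m². Taking the sense of the package's angular momentum as positive, L_{package} = m v R = (3.17)(3.62)(0.803) = 9.215 kg·m²/s.
L_i = 0 + 9.215 = 9.215 kg·m²/s.
After sticking, I_f = I_p + m R² = 12.86 + (3.17)(0.803)² = 14.91 kg·m².
ω_f = L_i / I_f = 9.215 / 14.91 = 0.6181 rad/s.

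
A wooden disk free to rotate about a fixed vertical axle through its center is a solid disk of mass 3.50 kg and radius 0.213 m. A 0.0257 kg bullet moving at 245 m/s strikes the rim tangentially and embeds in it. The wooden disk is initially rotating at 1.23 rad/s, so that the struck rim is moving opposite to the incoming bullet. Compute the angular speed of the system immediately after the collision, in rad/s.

The axle reaction passes through the axle and exerts no torque about it; angular momentum about the axle is conserved through the impact.
I_p = ½(3.50)(0.213)² = 0.07940 kg·m². Taking the sense of the bullet's angular momentum as positive, L_{bullet} = m v R = (0.0257)(245)(0.213) = 1.341 kg·m²/s.
L_i = −I_p ω_p + m v R = −(0.07940)(1.23) + 1.341 = 1.243 kg·m²/s.
After sticking, I_f = I_p + m R² = 0.07940 + (0.0257)(0.213)² = 0.08056 kg·m².
ω_f = L_i / I_f = 1.243 / 0.08056 = 15.44 rad/s.

|ω_f| ≈ 15.4 rad/s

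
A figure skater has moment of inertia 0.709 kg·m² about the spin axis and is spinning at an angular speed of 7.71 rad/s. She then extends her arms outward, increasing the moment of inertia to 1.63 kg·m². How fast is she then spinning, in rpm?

With no external torque about the axis, L is conserved: I₁ω₁ = I₂ω₂.
ω₂ = I₁ω₁ / I₂ = (0.7090)(7.71 rad/s) / (1.630) = 3.354 rad/s = 32.02 rpm.

ω₂ ≈ 32.0 rpm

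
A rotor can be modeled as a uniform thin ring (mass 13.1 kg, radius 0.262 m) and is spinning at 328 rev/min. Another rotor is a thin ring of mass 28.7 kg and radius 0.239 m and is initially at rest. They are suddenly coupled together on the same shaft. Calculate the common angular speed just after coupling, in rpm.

|ω_f| ≈ 116 rpm

No external torque acts about the common axis, so total angular momentum is conserved.
Moments of inertia: I_A = (13.1)(0.262)² = 0.8992 kg·m²; I_B = (28.7)(0.239)² = 1.639 kg·m².
Taking A's sense as positive: L = (0.8992)(328) = 294.9 kg·m²·rpm.
Combined I = 0.8992 + 1.639 = 2.539 kg·m².
ω_f = L / I = 294.9 / 2.539 = 116.2 rpm.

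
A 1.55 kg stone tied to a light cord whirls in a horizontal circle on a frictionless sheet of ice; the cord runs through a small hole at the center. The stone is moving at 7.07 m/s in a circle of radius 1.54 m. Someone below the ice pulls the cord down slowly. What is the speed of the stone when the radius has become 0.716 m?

Central (radial) force ⇒ zero torque about the center ⇒ m v r is constant.
v₂ = v₁ r₁ / r₂ = (7.07)(1.54) / (0.716) = 15.21 m/s.

v₂ ≈ 15.2 m/s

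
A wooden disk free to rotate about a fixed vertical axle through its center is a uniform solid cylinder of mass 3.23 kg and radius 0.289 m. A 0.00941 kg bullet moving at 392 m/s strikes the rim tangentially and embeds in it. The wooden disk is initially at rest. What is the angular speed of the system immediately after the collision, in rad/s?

About the axle the impulsive forces during the collision are internal, so angular momentum about that axis is conserved.
I_p = ½(3.23)(0.289)² = 0.1349 kg·m². Taking the sense of the bullet's angular momentum as positive, L_{bullet} = m v R = (0.00941)(392)(0.289) = 1.066 kg·m²/s.
L_i = 0 + 1.066 = 1.066 kg·m²/s.
After sticking, I_f = I_p + m R² = 0.1349 + (0.00941)(0.289)² = 0.1357 kg·m².
ω_f = L_i / I_f = 1.066 / 0.1357 = 7.857 rad/s.

|ω_f| ≈ 7.86 rad/s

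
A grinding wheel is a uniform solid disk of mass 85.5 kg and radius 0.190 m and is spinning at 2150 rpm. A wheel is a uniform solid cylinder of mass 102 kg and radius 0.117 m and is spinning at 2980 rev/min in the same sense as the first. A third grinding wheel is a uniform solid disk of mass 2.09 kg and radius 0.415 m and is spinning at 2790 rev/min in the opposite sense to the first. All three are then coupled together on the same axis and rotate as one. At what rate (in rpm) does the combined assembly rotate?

|ω_f| ≈ 2020 rpm

No external torque acts about the common axis, so total angular momentum is conserved.
Moments of inertia: I_A = ½(85.5)(0.190)² = 1.543 kg·m²; I_B = ½(102)(0.117)² = 0.6981 kg·m²; I_C = ½(2.09)(0.415)² = 0.1800 kg·m².
Taking A's sense as positive: L = (1.543)(2150) + (0.6981)(2980) − (0.1800)(2790) = 4896 kg·m²·rpm.
Combined I = 1.543 + 0.6981 + 0.1800 = 2.421 kg·m².
ω_f = L / I = 4896 / 2.421 = 2022 rpm.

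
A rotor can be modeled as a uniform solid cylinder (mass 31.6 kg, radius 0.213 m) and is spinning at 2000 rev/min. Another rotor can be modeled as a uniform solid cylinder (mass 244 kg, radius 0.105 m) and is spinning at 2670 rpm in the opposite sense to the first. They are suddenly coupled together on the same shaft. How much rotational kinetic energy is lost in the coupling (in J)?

The coupling torques are internal; angular momentum about the shared axis is conserved.
Moments of inertia: I_A = ½(31.6)(0.213)² = 0.7168 kg·m²; I_B = ½(244)(0.105)² = 1.345 kg·m².
Taking A's sense as positive: L = (0.7168)(2000) − (1.345)(2670) = -2158 kg·m²·rpm.
Combined I = 0.7168 + 1.345 = 2.062 kg·m².
ω_f = L / I = -2158 / 2.062 = -1046 rpm.
KE_i = ½ΣIω² = 68300 J; KE_f = ½(2.062)(109.6)² = 12380 J.

ΔKE lost ≈ 55900 J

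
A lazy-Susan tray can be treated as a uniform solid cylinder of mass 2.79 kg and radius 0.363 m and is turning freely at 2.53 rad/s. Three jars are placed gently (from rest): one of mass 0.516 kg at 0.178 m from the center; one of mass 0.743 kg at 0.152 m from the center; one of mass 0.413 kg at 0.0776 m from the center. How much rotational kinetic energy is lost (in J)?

No external torque acts about the center; L_before = L_after.
I_p = ½(2.79)(0.363)² = 0.1838 kg·m².
Added inertia Σmr² = (0.516)(0.178)² + (0.743)(0.152)² + (0.413)(0.0776)² = 0.03600 kg·m²; I_f = 0.1838 + 0.03600 = 0.2198 kg·m².
ω_f = I_p ω_i / I_f = (0.1838)(2.53) / 0.2198 = 2.116 rad/s.
KE_i = ½(0.1838)(2.530 rad/s)² = 0.5883 J; KE_f = ½(0.2198)(2.116)² = 0.4919 J.

energy lost ≈ 0.0964 J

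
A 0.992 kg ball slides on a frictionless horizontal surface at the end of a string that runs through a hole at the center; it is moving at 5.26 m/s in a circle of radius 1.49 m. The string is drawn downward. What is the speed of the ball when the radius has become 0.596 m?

Central (radial) force ⇒ zero torque about the center ⇒ m v r is constant.
v₂ = v₁ r₁ / r₂ = (5.26)(1.49) / (0.596) = 13.15 m/s.

v₂ ≈ 13.2 m/s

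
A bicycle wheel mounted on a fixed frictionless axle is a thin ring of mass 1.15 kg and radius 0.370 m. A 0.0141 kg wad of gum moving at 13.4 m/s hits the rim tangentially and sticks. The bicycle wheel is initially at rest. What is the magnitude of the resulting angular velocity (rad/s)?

The axle reaction passes through the axle and exerts no torque about it; angular momentum about the axle is conserved through the impact.
I_p = (1.15)(0.370)² = 0.1574 kg·m². Taking the sense of the wad of gum's angular momentum as positive, L_{wad} = m v R = (0.0141)(13.4)(0.370) = 0.06991 kg·m²/s.
L_i = 0 + 0.06991 = 0.06991 kg·m²/s.
After sticking, I_f = I_p + m R² = 0.1574 + (0.0141)(0.370)² = 0.1594 kg·m².
ω_f = L_i / I_f = 0.06991 / 0.1594 = 0.4387 rad/s.

|ω_f| ≈ 0.439 rad/s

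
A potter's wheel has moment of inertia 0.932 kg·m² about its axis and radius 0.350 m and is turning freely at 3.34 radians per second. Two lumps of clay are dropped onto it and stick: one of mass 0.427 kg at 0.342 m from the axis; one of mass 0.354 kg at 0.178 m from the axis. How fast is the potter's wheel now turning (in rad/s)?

ω_f ≈ 3.13 rad/s

The added mass arrives with no angular momentum about the axis, and any external torque about the axis is negligible, so the system's angular momentum is conserved.
Added inertia Σmr² = (0.427)(0.342)² + (0.354)(0.178)² = 0.06116 kg·m²; I_f = 0.9320 + 0.06116 = 0.9932 kg·m².
ω_f = I_p ω_i / I_f = (0.9320)(3.34) / 0.9932 = 3.134 rad/s.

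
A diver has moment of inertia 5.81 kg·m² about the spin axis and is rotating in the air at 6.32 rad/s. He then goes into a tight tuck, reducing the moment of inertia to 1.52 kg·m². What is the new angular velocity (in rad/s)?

With no external torque about the axis, L is conserved: I₁ω₁ = I₂ω₂.
ω₂ = I₁ω₁ / I₂ = (5.810)(6.32 rad/s) / (1.520) = 24.16 rad/s.

ω₂ ≈ 24.2 rad/s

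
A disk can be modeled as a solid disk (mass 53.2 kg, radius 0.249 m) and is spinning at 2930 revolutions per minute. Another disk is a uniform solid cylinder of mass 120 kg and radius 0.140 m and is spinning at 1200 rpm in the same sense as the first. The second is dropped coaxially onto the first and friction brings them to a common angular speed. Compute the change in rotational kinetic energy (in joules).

ΔKE ≈ -11300 J

No external torque acts about the common axis, so total angular momentum is conserved.
Moments of inertia: I_A = ½(53.2)(0.249)² = 1.649 kg·m²; I_B = ½(120)(0.140)² = 1.176 kg·m².
Taking A's sense as positive: L = (1.649)(2930) + (1.176)(1200) = 6243 kg·m²·rpm.
Combined I = 1.649 + 1.176 = 2.825 kg·m².
ω_f = L / I = 6243 / 2.825 = 2210 rpm.
KE_i = ½ΣIω² = 86920 J; KE_f = ½(2.825)(231.4)² = 75650 J.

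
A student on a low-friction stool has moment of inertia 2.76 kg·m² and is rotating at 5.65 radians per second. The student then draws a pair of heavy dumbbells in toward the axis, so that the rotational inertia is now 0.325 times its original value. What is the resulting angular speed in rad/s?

With no external torque about the axis, L is conserved: I₁ω₁ = I₂ω₂.
I₂ = 0.325 × 2.76 = 0.8970 kg·m².
ω₂ = I₁ω₁ / I₂ = (2.760)(5.65 rad/s) / (0.8970) = 17.38 rad/s.

ω₂ ≈ 17.4 rad/s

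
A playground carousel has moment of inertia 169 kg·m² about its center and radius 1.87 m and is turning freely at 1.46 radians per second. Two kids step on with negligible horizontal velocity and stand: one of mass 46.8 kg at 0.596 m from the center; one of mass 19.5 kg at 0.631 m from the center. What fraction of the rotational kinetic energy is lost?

fraction ≈ 0.126

No external torque acts about the center; L_before = L_after.
Added inertia Σmr² = (46.8)(0.596)² + (19.5)(0.631)² = 24.39 kg·m²; I_f = 169.0 + 24.39 = 193.4 kg·m².
ω_f = I_p ω_i / I_f = (169.0)(1.46) / 193.4 = 1.276 rad/s.
KE_i = ½(169.0)(1.460 rad/s)² = 180.1 J; KE_f = ½(193.4)(1.276)² = 157.4 J.
Fraction lost = 0.1261.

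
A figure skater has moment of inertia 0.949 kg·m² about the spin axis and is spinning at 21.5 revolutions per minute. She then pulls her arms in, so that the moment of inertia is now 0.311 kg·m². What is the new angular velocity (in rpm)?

ω₂ ≈ 65.6 rpm

With no external torque about the axis, L is conserved: I₁ω₁ = I₂ω₂.
ω₂ = I₁ω₁ / I₂ = (0.9490)(21.5 rpm) / (0.3110) = 65.61 rpm.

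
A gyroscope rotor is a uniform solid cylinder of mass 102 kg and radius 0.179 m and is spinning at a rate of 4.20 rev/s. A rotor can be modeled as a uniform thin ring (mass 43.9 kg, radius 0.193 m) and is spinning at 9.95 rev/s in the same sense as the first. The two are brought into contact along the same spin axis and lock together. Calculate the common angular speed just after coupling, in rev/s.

The coupling torques are internal; angular momentum about the shared axis is conserved.
Moments of inertia: I_A = ½(102)(0.179)² = 1.634 kg·m²; I_B = (43.9)(0.193)² = 1.635 kg·m².
Taking A's sense as positive: L = (1.634)(4.20) + (1.635)(9.95) = 23.13 kg·m²·rev/s.
Combined I = 1.634 + 1.635 = 3.269 kg·m².
ω_f = L / I = 23.13 / 3.269 = 7.076 rev/s.

|ω_f| ≈ 7.08 rev/s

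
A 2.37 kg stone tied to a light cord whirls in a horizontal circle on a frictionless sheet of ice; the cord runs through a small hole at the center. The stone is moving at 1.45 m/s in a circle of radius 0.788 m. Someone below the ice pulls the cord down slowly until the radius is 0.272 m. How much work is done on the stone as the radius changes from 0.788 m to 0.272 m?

Central (radial) force ⇒ zero torque about the center ⇒ m v r is constant.
v₂ = v₁ r₁ / r₂ = (1.45)(0.788) / (0.272) = 4.201 m/s.
W = ΔKE = ½m(v₂² − v₁²) = 18.42 J.

W ≈ 18.4 J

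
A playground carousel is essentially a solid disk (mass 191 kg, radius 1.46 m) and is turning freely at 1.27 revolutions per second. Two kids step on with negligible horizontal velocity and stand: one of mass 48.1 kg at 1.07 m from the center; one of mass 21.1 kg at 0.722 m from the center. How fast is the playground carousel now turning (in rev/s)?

The added mass arrives with no angular momentum about the center, and any external torque about the center is negligible, so the system's angular momentum is conserved.
I_p = ½(191)(1.46)² = 203.6 kg·m².
Added inertia Σmr² = (48.1)(1.07)² + (21.1)(0.722)² = 66.07 kg·m²; I_f = 203.6 + 66.07 = 269.6 kg·m².
ω_f = I_p ω_i / I_f = (203.6)(1.27) / 269.6 = 0.9588 rev/s.

ω_f ≈ 0.959 rev/s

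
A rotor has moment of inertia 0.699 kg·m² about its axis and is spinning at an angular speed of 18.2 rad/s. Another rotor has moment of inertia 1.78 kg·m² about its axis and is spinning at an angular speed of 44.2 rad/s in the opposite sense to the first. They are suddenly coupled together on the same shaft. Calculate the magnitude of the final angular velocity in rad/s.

|ω_f| ≈ 26.6 rad/s

The coupling torques are internal; angular momentum about the shared axis is conserved.
Taking A's sense as positive: L = (0.6990)(18.2) − (1.780)(44.2) = -65.95 kg·m²·rad/s.
Combined I = 0.6990 + 1.780 = 2.479 kg·m².
ω_f = L / I = -65.95 / 2.479 = -26.61 rad/s.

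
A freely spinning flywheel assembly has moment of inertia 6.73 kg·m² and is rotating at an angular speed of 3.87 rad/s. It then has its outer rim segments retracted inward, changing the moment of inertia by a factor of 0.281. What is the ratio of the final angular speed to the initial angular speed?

ω₂/ω₁ ≈ 3.56

With no external torque about the axis, L is conserved: I₁ω₁ = I₂ω₂.
I₂ = 0.281 × 6.73 = 1.891 kg·m².
ω₂/ω₁ = I₁/I₂ = 6.730 / 1.891 = 3.559.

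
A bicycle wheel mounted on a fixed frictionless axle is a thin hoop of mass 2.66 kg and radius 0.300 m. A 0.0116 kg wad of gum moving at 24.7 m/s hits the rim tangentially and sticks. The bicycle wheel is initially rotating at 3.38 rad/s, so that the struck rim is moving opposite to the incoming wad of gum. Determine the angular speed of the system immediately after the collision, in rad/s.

|ω_f| ≈ 3.01 rad/s

The axle reaction passes through the axle and exerts no torque about it; angular momentum about the axle is conserved through the impact.
I_p = (2.66)(0.300)² = 0.2394 kg·m². Taking the sense of the wad of gum's angular momentum as positive, L_{wad} = m v R = (0.0116)(24.7)(0.300) = 0.08596 kg·m²/s.
L_i = −I_p ω_p + m v R = −(0.2394)(3.38) + 0.08596 = -0.7232 kg·m²/s.
After sticking, I_f = I_p + m R² = 0.2394 + (0.0116)(0.300)² = 0.2404 kg·m².
ω_f = L_i / I_f = -0.7232 / 0.2404 = -3.008 rad/s.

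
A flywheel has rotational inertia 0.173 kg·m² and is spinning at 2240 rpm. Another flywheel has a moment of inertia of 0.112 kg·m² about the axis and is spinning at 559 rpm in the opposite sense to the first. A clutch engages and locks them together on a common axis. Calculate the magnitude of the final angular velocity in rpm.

The coupling torques are internal; angular momentum about the shared axis is conserved.
Taking A's sense as positive: L = (0.1730)(2240) − (0.1120)(559) = 324.9 kg·m²·rpm.
Combined I = 0.1730 + 0.1120 = 0.2850 kg·m².
ω_f = L / I = 324.9 / 0.2850 = 1140 rpm.

|ω_f| ≈ 1140 rpm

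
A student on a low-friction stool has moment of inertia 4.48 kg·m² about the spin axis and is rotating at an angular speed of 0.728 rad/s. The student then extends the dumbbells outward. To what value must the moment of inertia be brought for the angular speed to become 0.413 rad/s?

No external torque acts about the spin axis, so angular momentum is conserved.
I₂ = I₁ω₁ / ω₂ = (4.48)(0.728) / (0.413) = 7.897 kg·m².

I₂ ≈ 7.90 kg·m²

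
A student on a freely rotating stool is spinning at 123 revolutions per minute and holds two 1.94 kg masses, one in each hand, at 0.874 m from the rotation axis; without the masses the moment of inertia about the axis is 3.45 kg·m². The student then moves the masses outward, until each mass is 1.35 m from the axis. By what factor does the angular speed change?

No external torque acts about the spin axis, so angular momentum is conserved.
I₁ = 3.45 + 2(1.94)(0.874)² = 6.414 kg·m²; I₂ = 3.45 + 2(1.94)(1.35)² = 10.52 kg·m².
ω₂/ω₁ = I₁/I₂ = 6.414 / 10.52 = 0.6096.

ω₂/ω₁ ≈ 0.610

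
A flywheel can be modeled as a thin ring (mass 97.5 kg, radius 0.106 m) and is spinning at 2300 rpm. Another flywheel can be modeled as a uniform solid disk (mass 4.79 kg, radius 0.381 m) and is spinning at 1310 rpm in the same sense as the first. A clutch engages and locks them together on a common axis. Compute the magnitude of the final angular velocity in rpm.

The coupling torques are internal; angular momentum about the shared axis is conserved.
Moments of inertia: I_A = (97.5)(0.106)² = 1.096 kg·m²; I_B = ½(4.79)(0.381)² = 0.3477 kg·m².
Taking A's sense as positive: L = (1.096)(2300) + (0.3477)(1310) = 2975 kg·m²·rpm.
Combined I = 1.096 + 0.3477 = 1.443 kg·m².
ω_f = L / I = 2975 / 1.443 = 2062 rpm.

|ω_f| ≈ 2060 rpm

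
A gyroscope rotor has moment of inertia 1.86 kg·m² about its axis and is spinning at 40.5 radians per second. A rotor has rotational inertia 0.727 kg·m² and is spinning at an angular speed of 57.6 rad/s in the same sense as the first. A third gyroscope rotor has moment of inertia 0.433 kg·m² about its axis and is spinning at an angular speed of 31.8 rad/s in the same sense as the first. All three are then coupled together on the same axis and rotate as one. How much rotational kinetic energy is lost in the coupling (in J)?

The coupling torques are internal; angular momentum about the shared axis is conserved.
Taking A's sense as positive: L = (1.860)(40.5) + (0.7270)(57.6) + (0.4330)(31.8) = 131.0 kg·m²·rad/s.
Combined I = 1.860 + 0.7270 + 0.4330 = 3.020 kg·m².
ω_f = L / I = 131.0 / 3.020 = 43.37 rad/s.
KE_i = ½ΣIω² = 2950 J; KE_f = ½(3.020)(43.37)² = 2840 J.

ΔKE lost ≈ 110 J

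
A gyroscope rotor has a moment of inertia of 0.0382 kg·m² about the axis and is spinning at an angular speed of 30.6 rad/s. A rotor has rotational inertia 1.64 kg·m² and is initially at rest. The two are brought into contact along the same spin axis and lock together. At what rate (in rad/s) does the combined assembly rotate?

No external torque acts about the common axis, so total angular momentum is conserved.
Taking A's sense as positive: L = (0.03820)(30.6) = 1.169 kg·m²·rad/s.
Combined I = 0.03820 + 1.640 = 1.678 kg·m².
ω_f = L / I = 1.169 / 1.678 = 0.6965 rad/s.

|ω_f| ≈ 0.697 rad/s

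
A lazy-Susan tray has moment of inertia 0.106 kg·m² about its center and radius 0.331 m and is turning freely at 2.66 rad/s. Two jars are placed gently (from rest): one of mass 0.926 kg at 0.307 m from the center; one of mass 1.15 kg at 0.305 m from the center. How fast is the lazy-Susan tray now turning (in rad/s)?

No external torque acts about the center; L_before = L_after.
Added inertia Σmr² = (0.926)(0.307)² + (1.15)(0.305)² = 0.1943 kg·m²; I_f = 0.1060 + 0.1943 = 0.3003 kg·m².
ω_f = I_p ω_i / I_f = (0.1060)(2.66) / 0.3003 = 0.9391 rad/s.

ω_f ≈ 0.939 rad/s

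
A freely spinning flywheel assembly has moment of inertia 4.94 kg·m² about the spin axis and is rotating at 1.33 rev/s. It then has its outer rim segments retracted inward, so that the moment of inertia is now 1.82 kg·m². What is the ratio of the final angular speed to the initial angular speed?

No external torque acts about the spin axis, so angular momentum is conserved.
ω₂/ω₁ = I₁/I₂ = 4.940 / 1.820 = 2.714.

ω₂/ω₁ ≈ 2.71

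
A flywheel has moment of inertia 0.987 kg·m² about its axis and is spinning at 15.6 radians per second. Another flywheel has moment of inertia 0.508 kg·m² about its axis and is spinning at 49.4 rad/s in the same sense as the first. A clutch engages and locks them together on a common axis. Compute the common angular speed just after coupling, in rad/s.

|ω_f| ≈ 27.1 rad/s

The coupling torques are internal; angular momentum about the shared axis is conserved.
Taking A's sense as positive: L = (0.9870)(15.6) + (0.5080)(49.4) = 40.49 kg·m²·rad/s.
Combined I = 0.9870 + 0.5080 = 1.495 kg·m².
ω_f = L / I = 40.49 / 1.495 = 27.09 rad/s.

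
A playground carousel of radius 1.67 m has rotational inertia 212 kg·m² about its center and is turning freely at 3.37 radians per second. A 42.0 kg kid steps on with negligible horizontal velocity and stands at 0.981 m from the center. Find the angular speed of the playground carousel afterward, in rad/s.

No external torque acts about the center; L_before = L_after.
Added inertia Σmr² = (42.0)(0.981)² = 40.42 kg·m²; I_f = 212.0 + 40.42 = 252.4 kg·m².
ω_f = I_p ω_i / I_f = (212.0)(3.37) / 252.4 = 2.830 rad/s.

ω_f ≈ 2.83 rad/s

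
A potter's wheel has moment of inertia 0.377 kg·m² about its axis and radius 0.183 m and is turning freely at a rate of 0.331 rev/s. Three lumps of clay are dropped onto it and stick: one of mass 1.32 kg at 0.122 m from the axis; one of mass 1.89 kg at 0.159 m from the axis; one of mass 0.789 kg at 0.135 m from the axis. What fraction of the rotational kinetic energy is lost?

fraction ≈ 0.178

The added mass arrives with no angular momentum about the axis, and any external torque about the axis is negligible, so the system's angular momentum is conserved.
Added inertia Σmr² = (1.32)(0.122)² + (1.89)(0.159)² + (0.789)(0.135)² = 0.08181 kg·m²; I_f = 0.3770 + 0.08181 = 0.4588 kg·m².
ω_f = I_p ω_i / I_f = (0.3770)(0.331) / 0.4588 = 0.2720 rev/s.
KE_i = ½(0.3770)(2.080 rad/s)² = 0.8153 J; KE_f = ½(0.4588)(1.709)² = 0.6699 J.
Fraction lost = 0.1783.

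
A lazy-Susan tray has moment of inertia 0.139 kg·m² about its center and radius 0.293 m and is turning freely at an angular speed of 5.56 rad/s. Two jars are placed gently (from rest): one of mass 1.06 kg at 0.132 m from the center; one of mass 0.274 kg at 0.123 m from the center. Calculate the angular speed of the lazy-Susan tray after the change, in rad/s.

No external torque acts about the center; L_before = L_after.
Added inertia Σmr² = (1.06)(0.132)² + (0.274)(0.123)² = 0.02261 kg·m²; I_f = 0.1390 + 0.02261 = 0.1616 kg·m².
ω_f = I_p ω_i / I_f = (0.1390)(5.56) / 0.1616 = 4.782 rad/s.

ω_f ≈ 4.78 rad/s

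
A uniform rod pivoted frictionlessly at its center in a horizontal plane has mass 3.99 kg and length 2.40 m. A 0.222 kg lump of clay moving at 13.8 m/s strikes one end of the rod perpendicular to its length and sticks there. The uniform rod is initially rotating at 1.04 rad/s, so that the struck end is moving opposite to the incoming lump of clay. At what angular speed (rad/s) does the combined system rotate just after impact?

|ω_f| ≈ 0.754 rad/s

About the pivot the impulsive forces during the collision are internal, so angular momentum about that axis is conserved.
I_p = (1/12)(3.99)(2.40)² = 1.915 kg·m². Taking the sense of the lump of clay's angular momentum as positive, L_{lump} = m v R = (0.222)(13.8)(2.40/2) = 3.676 kg·m²/s.
L_i = −I_p ω_p + m v R = −(1.915)(1.04) + 3.676 = 1.685 kg·m²/s.
After sticking, I_f = I_p + m R² = 1.915 + (0.222)(2.40/2)² = 2.235 kg·m².
ω_f = L_i / I_f = 1.685 / 2.235 = 0.7537 rad/s.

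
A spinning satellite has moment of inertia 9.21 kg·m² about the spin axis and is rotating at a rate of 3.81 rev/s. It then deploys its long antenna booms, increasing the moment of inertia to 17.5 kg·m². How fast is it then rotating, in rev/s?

No external torque acts about the spin axis, so angular momentum is conserved.
ω₂ = I₁ω₁ / I₂ = (9.210)(3.81 rev/s) / (17.50) = 2.005 rev/s.

ω₂ ≈ 2.01 rev/s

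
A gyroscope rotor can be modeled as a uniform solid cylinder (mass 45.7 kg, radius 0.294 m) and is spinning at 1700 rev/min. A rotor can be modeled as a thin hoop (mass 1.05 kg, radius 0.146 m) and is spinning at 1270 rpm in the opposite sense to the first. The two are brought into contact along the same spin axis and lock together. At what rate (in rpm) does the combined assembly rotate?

The coupling torques are internal; angular momentum about the shared axis is conserved.
Moments of inertia: I_A = ½(45.7)(0.294)² = 1.975 kg·m²; I_B = (1.05)(0.146)² = 0.02238 kg·m².
Taking A's sense as positive: L = (1.975)(1700) − (0.02238)(1270) = 3329 kg·m²·rpm.
Combined I = 1.975 + 0.02238 = 1.997 kg·m².
ω_f = L / I = 3329 / 1.997 = 1667 rpm.

|ω_f| ≈ 1670 rpm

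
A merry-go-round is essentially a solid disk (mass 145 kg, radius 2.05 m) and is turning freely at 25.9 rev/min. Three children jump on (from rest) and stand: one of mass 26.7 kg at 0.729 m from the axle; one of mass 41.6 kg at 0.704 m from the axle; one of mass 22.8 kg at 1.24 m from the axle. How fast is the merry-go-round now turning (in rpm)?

The added mass arrives with no angular momentum about the axle, and any external torque about the axle is negligible, so the system's angular momentum is conserved.
I_p = ½(145)(2.05)² = 304.7 kg·m².
Added inertia Σmr² = (26.7)(0.729)² + (41.6)(0.704)² + (22.8)(1.24)² = 69.86 kg·m²; I_f = 304.7 + 69.86 = 374.5 kg·m².
ω_f = I_p ω_i / I_f = (304.7)(25.9) / 374.5 = 21.07 rpm.

ω_f ≈ 21.1 rpm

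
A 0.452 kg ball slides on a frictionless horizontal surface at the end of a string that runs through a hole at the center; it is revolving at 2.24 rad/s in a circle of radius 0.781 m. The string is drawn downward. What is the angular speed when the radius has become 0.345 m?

The constraining force is radial, so m r² ω about the center is conserved.
ω₂ = ω₁ (r₁/r₂)² = (2.24)(0.781/0.345)² = 11.48 rad/s.

ω₂ ≈ 11.5 rad/s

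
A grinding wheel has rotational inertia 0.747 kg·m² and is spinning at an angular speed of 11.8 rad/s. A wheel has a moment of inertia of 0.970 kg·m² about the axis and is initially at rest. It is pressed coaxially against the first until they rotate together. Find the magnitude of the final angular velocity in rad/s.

No external torque acts about the common axis, so total angular momentum is conserved.
Taking A's sense as positive: L = (0.7470)(11.8) = 8.815 kg·m²·rad/s.
Combined I = 0.7470 + 0.9700 = 1.717 kg·m².
ω_f = L / I = 8.815 / 1.717 = 5.134 rad/s.

|ω_f| ≈ 5.13 rad/s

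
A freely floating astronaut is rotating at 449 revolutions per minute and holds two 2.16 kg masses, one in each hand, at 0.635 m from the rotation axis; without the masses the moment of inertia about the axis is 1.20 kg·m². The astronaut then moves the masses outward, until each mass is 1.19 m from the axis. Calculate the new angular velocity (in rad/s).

ω₂ ≈ 18.9 rad/s

Angular momentum about the spin axis is conserved since the torque about it is zero.
I₁ = 1.20 + 2(2.16)(0.635)² = 2.942 kg·m²; I₂ = 1.20 + 2(2.16)(1.19)² = 7.318 kg·m².
ω₂ = I₁ω₁ / I₂ = (2.942)(449 rpm) / (7.318) = 180.5 rpm = 18.90 rad/s.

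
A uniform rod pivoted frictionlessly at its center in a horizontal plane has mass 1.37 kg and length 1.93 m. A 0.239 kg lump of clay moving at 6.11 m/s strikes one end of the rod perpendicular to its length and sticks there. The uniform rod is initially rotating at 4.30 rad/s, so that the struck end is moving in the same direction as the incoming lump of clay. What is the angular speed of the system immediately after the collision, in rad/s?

The axle reaction passes through the pivot and exerts no torque about it; angular momentum about the pivot is conserved through the impact.
I_p = (1/12)(1.37)(1.93)² = 0.4253 kg·m². Taking the sense of the lump of clay's angular momentum as positive, L_{lump} = m v R = (0.239)(6.11)(1.93/2) = 1.409 kg·m²/s.
L_i = +I_p ω_p + m v R = +(0.4253)(4.30) + 1.409 = 3.238 kg·m²/s.
After sticking, I_f = I_p + m R² = 0.4253 + (0.239)(1.93/2)² = 0.6478 kg·m².
ω_f = L_i / I_f = 3.238 / 0.6478 = 4.998 rad/s.

|ω_f| ≈ 5.00 rad/s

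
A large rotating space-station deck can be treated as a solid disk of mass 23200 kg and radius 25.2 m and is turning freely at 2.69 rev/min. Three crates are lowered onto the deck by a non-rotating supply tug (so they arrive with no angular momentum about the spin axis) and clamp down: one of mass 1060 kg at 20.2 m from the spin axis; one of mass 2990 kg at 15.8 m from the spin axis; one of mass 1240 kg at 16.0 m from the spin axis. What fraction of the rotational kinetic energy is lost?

fraction ≈ 0.169

The added mass arrives with no angular momentum about the spin axis, and any external torque about the spin axis is negligible, so the system's angular momentum is conserved.
I_p = ½(23200)(25.2)² = 7.366e+06 kg·m².
Added inertia Σmr² = (1060)(20.2)² + (2990)(15.8)² + (1240)(16.0)² = 1.496e+06 kg·m²; I_f = 7.366e+06 + 1.496e+06 = 8.863e+06 kg·m².
ω_f = I_p ω_i / I_f = (7.366e+06)(2.69) / 8.863e+06 = 2.236 rpm.
KE_i = ½(7.366e+06)(0.2817 rad/s)² = 2.923e+05 J; KE_f = ½(8.863e+06)(0.2341)² = 2.429e+05 J.
Fraction lost = 0.1688.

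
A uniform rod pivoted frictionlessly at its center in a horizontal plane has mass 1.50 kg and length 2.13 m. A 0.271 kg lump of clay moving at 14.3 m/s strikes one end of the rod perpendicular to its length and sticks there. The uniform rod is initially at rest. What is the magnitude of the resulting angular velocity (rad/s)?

About the pivot the impulsive forces during the collision are internal, so angular momentum about that axis is conserved.
I_p = (1/12)(1.50)(2.13)² = 0.5671 kg·m². Taking the sense of the lump of clay's angular momentum as positive, L_{lump} = m v R = (0.271)(14.3)(2.13/2) = 4.127 kg·m²/s.
L_i = 0 + 4.127 = 4.127 kg·m²/s.
After sticking, I_f = I_p + m R² = 0.5671 + (0.271)(2.13/2)² = 0.8745 kg·m².
ω_f = L_i / I_f = 4.127 / 0.8745 = 4.720 rad/s.

|ω_f| ≈ 4.72 rad/s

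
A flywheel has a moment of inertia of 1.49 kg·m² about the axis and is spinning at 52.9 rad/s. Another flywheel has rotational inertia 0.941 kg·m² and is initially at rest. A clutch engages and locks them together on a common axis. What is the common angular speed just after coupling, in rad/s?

|ω_f| ≈ 32.4 rad/s

The coupling torques are internal; angular momentum about the shared axis is conserved.
Taking A's sense as positive: L = (1.490)(52.9) = 78.82 kg·m²·rad/s.
Combined I = 1.490 + 0.9410 = 2.431 kg·m².
ω_f = L / I = 78.82 / 2.431 = 32.42 rad/s.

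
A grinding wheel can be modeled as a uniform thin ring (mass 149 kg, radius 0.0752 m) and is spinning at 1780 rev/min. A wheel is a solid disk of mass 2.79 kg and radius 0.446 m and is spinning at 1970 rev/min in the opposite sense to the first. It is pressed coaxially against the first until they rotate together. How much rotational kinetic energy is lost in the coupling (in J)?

No external torque acts about the common axis, so total angular momentum is conserved.
Moments of inertia: I_A = (149)(0.0752)² = 0.8426 kg·m²; I_B = ½(2.79)(0.446)² = 0.2775 kg·m².
Taking A's sense as positive: L = (0.8426)(1780) − (0.2775)(1970) = 953.2 kg·m²·rpm.
Combined I = 0.8426 + 0.2775 = 1.120 kg·m².
ω_f = L / I = 953.2 / 1.120 = 851.0 rpm.
KE_i = ½ΣIω² = 20540 J; KE_f = ½(1.120)(89.11)² = 4448 J.

ΔKE lost ≈ 16100 J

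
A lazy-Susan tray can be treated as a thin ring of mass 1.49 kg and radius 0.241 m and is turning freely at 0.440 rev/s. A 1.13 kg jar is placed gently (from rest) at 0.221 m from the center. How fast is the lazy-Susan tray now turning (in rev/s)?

No external torque acts about the center; L_before = L_after.
I_p = (1.49)(0.241)² = 0.08654 kg·m².
Added inertia Σmr² = (1.13)(0.221)² = 0.05519 kg·m²; I_f = 0.08654 + 0.05519 = 0.1417 kg·m².
ω_f = I_p ω_i / I_f = (0.08654)(0.440) / 0.1417 = 0.2687 rev/s.

ω_f ≈ 0.269 rev/s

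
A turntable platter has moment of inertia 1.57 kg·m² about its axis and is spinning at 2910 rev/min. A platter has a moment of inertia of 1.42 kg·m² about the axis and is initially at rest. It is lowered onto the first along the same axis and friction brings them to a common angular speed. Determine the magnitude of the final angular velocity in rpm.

No external torque acts about the common axis, so total angular momentum is conserved.
Taking A's sense as positive: L = (1.570)(2910) = 4569 kg·m²·rpm.
Combined I = 1.570 + 1.420 = 2.990 kg·m².
ω_f = L / I = 4569 / 2.990 = 1528 rpm.

|ω_f| ≈ 1530 rpm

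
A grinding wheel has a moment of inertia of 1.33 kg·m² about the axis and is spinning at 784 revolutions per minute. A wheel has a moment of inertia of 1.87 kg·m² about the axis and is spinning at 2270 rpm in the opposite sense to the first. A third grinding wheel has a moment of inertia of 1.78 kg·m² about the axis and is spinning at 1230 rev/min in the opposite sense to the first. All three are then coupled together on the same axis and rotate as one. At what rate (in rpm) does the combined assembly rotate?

No external torque acts about the common axis, so total angular momentum is conserved.
Taking A's sense as positive: L = (1.330)(784) − (1.870)(2270) − (1.780)(1230) = -5392 kg·m²·rpm.
Combined I = 1.330 + 1.870 + 1.780 = 4.980 kg·m².
ω_f = L / I = -5392 / 4.980 = -1083 rpm.

|ω_f| ≈ 1080 rpm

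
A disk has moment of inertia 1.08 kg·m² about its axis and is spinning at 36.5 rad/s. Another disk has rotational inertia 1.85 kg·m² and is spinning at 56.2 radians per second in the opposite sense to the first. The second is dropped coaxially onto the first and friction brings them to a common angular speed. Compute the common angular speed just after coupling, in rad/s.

The coupling torques are internal; angular momentum about the shared axis is conserved.
Taking A's sense as positive: L = (1.080)(36.5) − (1.850)(56.2) = -64.55 kg·m²·rad/s.
Combined I = 1.080 + 1.850 = 2.930 kg·m².
ω_f = L / I = -64.55 / 2.930 = -22.03 rad/s.

|ω_f| ≈ 22.0 rad/s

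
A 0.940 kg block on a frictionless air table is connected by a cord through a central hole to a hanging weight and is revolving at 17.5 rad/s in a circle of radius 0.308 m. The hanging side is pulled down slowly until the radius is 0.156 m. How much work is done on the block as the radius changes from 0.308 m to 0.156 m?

W ≈ 39.6 J

The constraining force is radial, so m r² ω about the center is conserved.
ω₂ = ω₁ (r₁/r₂)² = (17.5)(0.308/0.156)² = 68.22 rad/s.
W = ΔKE = ½m(v₂² − v₁²) = 39.57 J.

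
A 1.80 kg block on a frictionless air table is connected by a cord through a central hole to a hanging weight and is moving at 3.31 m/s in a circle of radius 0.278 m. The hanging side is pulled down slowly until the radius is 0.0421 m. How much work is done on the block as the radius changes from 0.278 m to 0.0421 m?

W ≈ 420 J

The only horizontal force on the mass is along the cord (radial), so it exerts no torque about the hole and angular momentum m v r is conserved.
v₂ = v₁ r₁ / r₂ = (3.31)(0.278) / (0.0421) = 21.86 m/s.
W = ΔKE = ½m(v₂² − v₁²) = 420.1 J.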